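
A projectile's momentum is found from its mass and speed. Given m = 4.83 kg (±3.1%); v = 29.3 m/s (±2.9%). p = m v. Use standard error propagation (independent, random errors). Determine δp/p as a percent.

p is a product of powers, so relative uncertainties combine in quadrature:
  (1·δm/m)² = (1×0.0310)² = 0.000961;  (1·δv/v)² = (1×0.0290)² = 0.000841
δp/p = √(0.00180) = 0.0424

4.24%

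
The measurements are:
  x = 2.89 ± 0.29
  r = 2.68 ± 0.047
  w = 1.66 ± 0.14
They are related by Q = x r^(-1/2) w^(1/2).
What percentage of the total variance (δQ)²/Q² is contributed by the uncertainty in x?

84.4%

(δQ/Q)² = (1·δx/x)² + (−½·δr/r)² + (½·δw/w)²
  x term: (1×0.100)² = 0.0101
  r term: (-0.5×0.0175)² = 7.69e-05
  w term: (0.5×0.0843)² = 0.00178
Total = 0.0119. Share from x = 0.0101/0.0119 = 0.844.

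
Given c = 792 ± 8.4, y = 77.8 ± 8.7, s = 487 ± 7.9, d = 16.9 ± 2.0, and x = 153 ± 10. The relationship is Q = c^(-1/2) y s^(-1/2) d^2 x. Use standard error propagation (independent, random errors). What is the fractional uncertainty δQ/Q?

For a monomial Q ∝ c^(-1/2), y, s^(-1/2), d^2, x, fractional errors add in quadrature:
  (−½·δc/c)² = (-0.5×0.0106)² = 2.81e-05;  (1·δy/y)² = (1×0.112)² = 0.0125;  (−½·δs/s)² = (-0.5×0.0162)² = 6.58e-05;  (2·δd/d)² = (2×0.118)² = 0.0560;  (1·δx/x)² = (1×0.0654)² = 0.00427
δQ/Q = √(0.0729) = 0.270

0.270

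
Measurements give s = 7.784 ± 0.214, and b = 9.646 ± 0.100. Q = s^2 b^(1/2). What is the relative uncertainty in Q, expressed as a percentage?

5.52%

Since Q is a product/quotient, work with relative uncertainties:
  (2·δs/s)² = (2×0.0275)² = 0.00302;  (½·δb/b)² = (0.5×0.0104)² = 2.69e-05
δQ/Q = √(0.00305) = 0.0552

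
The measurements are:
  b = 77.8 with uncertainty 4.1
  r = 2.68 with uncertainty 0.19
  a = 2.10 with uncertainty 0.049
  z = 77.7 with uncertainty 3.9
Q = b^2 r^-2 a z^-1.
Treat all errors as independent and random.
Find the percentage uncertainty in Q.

Since Q is a product/quotient, work with relative uncertainties:
  (2·δb/b)² = (2×0.0527)² = 0.0111;  (-2·δr/r)² = (-2×0.0709)² = 0.0201;  (1·δa/a)² = (1×0.0233)² = 0.000544;  (-1·δz/z)² = (-1×0.0502)² = 0.00252
δQ/Q = √(0.0343) = 0.185

18.5%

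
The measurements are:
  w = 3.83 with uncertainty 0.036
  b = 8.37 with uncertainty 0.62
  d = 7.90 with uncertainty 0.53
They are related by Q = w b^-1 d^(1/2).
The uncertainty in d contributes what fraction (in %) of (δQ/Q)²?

(δQ/Q)² = (1·δw/w)² + (-1·δb/b)² + (½·δd/d)²
  w term: (1×0.00940)² = 8.84e-05
  b term: (-1×0.0741)² = 0.00549
  d term: (0.5×0.0671)² = 0.00113
Total = 0.00670. Share from d = 0.00113/0.00670 = 0.168.

16.8%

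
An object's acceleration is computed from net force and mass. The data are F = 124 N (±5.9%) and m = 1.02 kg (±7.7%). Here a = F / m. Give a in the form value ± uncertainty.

122 ± 11.8 m/s^2

For a monomial a ∝ F, m^-1, fractional errors add in quadrature:
  (1·δF/F)² = (1×0.0590)² = 0.00348;  (-1·δm/m)² = (-1×0.0770)² = 0.00593
δa/a = √(0.00941) = 0.0970
a = 122 m/s^2, so δa = 0.0970 × 122 = 11.8 m/s^2.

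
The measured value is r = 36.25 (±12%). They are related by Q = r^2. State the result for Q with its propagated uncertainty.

Q ∝ r^2, so δQ/Q = |2| · δr/r = 2 × 0.120 = 0.240.
Q = 1314, so δQ = 0.240 × 1314 = 315.

1314 ± 315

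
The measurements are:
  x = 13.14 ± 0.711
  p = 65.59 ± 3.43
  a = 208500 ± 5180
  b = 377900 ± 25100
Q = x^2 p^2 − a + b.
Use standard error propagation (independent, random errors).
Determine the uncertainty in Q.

Let w = x^2·p^2 = 742800. δw/w = √((2·δx/x)² + (2·δp/p)²) = √(0.0117 + 0.0109) = 0.151, so δw = 1.12e+05.
Q = w − a + b: δQ = √(δw² + δa² + δb²) = √(1.25e+10 + 2.68e+07 + 6.3e+08) = 1.15e+05

1.15e+05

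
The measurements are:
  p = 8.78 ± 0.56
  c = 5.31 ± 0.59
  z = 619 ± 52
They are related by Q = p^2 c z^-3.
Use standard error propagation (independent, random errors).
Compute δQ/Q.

0.304

Since Q is a product/quotient, work with relative uncertainties:
  (2·δp/p)² = (2×0.0638)² = 0.0163;  (1·δc/c)² = (1×0.111)² = 0.0123;  (-3·δz/z)² = (-3×0.0840)² = 0.0635
δQ/Q = √(0.0921) = 0.304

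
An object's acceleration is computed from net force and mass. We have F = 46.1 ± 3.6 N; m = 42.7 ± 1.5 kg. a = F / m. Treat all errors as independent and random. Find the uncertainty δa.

Since a is a product/quotient, work with relative uncertainties:
  (1·δF/F)² = (1×0.0781)² = 0.00610;  (-1·δm/m)² = (-1×0.0351)² = 0.00123
δa/a = √(0.00733) = 0.0856
a = 1.08 m/s^2, so δa = 0.0856 × 1.08 = 0.0924 m/s^2.

0.0924 m/s^2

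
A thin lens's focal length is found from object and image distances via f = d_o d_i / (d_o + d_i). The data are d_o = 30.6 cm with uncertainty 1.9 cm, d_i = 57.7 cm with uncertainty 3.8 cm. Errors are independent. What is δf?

∂f/∂d_o = (d_i/(d_o+d_i))² = 0.427;  ∂f/∂d_i = (d_o/(d_o+d_i))² = 0.120
δf = √((∂f/∂d_o · δd_o)² + (∂f/∂d_i · δd_i)²) = √(0.658 + 0.208) = 0.931 cm

0.931 cm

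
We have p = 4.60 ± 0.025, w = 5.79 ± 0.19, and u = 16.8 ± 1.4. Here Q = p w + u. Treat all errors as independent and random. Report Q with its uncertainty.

43.4 ± 1.66

Let h = p·w = 26.6. δh/h = √((1·δp/p)² + (1·δw/w)²) = √(2.95e-05 + 0.00108) = 0.0333, so δh = 0.886.
Q = h + u: δQ = √(δh² + δu²) = √(0.785 + 1.96) = 1.66
Q = 43.4.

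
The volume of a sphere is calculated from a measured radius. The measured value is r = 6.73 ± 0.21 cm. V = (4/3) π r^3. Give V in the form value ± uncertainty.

For a monomial V ∝ r^3, fractional errors add in quadrature:
  (3·δr/r)² = (3×0.0312)² = 0.00876
δV/V = √(0.00876) = 0.0936
V = 1280 cm^3, so δV = 0.0936 × 1280 = 120 cm^3.

1280 ± 120 cm^3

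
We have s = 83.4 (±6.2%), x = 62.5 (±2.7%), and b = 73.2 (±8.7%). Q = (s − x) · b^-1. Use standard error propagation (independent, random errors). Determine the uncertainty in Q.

0.0783

Let u = s − x = 20.9. δu = √(δs² + δx²) = √(26.7 + 2.85) = 5.44, so δu/u = 0.260.
Q is then a monomial in u, b:
δQ/Q = √((δu/u)² + (-1·δb/b)²) = √(0.0677 + 0.00757) = 0.274
Q = 0.286, so δQ = 0.274 × 0.286 = 0.0783.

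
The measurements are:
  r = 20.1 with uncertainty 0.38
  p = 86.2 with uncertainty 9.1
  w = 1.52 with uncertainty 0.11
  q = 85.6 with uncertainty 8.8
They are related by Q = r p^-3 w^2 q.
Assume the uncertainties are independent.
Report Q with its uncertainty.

Products/powers → add relative errors in quadrature, weighted by exponent:
  (1·δr/r)² = (1×0.0189)² = 0.000357;  (-3·δp/p)² = (-3×0.106)² = 0.100;  (2·δw/w)² = (2×0.0724)² = 0.0209;  (1·δq/q)² = (1×0.103)² = 0.0106
δQ/Q = √(0.132) = 0.364
Q = 0.00621, so δQ = 0.364 × 0.00621 = 0.00226.

0.00621 ± 0.00226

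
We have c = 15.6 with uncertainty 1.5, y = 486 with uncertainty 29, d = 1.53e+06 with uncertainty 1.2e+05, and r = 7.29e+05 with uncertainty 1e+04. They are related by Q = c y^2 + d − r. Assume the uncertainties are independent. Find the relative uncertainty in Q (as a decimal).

0.129

Let p = c·y^2 = 3.68e+06. δp/p = √((1·δc/c)² + (2·δy/y)²) = √(0.00925 + 0.0142) = 0.153, so δp = 5.65e+05.
Q = p + d − r: δQ = √(δp² + δd² + δr²) = √(3.19e+11 + 1.44e+10 + 1e+08) = 5.77e+05
Q = 4.49e+06, so δQ/Q = 5.77e+05/4.49e+06 = 0.129.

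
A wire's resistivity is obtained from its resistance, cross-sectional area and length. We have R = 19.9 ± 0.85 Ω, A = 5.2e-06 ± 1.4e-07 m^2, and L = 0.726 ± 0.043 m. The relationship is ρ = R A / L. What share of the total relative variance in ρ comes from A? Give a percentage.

(δρ/ρ)² = (1·δR/R)² + (1·δA/A)² + (-1·δL/L)²
  R term: (1×0.0427)² = 0.00182
  A term: (1×0.0269)² = 0.000725
  L term: (-1×0.0592)² = 0.00351
Total = 0.00606. Share from A = 0.000725/0.00606 = 0.120.

12.0%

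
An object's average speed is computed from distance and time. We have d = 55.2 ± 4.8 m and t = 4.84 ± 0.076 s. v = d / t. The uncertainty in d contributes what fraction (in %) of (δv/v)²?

(δv/v)² = (1·δd/d)² + (-1·δt/t)²
  d term: (1×0.0870)² = 0.00756
  t term: (-1×0.0157)² = 0.000247
Total = 0.00781. Share from d = 0.00756/0.00781 = 0.968.

96.8%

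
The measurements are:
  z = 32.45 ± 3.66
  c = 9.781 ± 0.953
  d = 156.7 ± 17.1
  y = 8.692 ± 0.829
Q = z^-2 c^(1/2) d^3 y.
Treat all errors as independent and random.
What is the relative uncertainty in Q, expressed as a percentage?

41.2%

Relative error in a monomial: (δQ/Q)² = Σ (nᵢ · δxᵢ/xᵢ)².
  (-2·δz/z)² = (-2×0.113)² = 0.0509;  (½·δc/c)² = (0.5×0.0974)² = 0.00237;  (3·δd/d)² = (3×0.109)² = 0.107;  (1·δy/y)² = (1×0.0954)² = 0.00910
δQ/Q = √(0.170) = 0.412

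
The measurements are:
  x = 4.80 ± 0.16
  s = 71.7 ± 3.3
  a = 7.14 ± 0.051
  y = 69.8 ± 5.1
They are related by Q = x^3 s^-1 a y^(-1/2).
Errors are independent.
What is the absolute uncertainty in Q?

0.153

Products/powers → add relative errors in quadrature, weighted by exponent:
  (3·δx/x)² = (3×0.0333)² = 0.0100;  (-1·δs/s)² = (-1×0.0460)² = 0.00212;  (1·δa/a)² = (1×0.00714)² = 5.1e-05;  (−½·δy/y)² = (-0.5×0.0731)² = 0.00133
δQ/Q = √(0.0135) = 0.116
Q = 1.32, so δQ = 0.116 × 1.32 = 0.153.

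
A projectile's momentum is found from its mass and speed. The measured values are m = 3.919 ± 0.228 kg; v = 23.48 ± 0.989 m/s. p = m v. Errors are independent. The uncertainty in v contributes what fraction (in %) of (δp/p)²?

34.4%

(δp/p)² = (1·δm/m)² + (1·δv/v)²
  m term: (1×0.0582)² = 0.00338
  v term: (1×0.0421)² = 0.00177
Total = 0.00516. Share from v = 0.00177/0.00516 = 0.344.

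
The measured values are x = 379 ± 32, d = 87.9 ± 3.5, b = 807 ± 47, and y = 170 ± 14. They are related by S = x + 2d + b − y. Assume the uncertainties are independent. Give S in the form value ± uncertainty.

1190 ± 59.0

S is a linear combination, so absolute uncertainties add in quadrature:
  (δx)² = 1020;  (2·δd)² = 49.0;  (δb)² = 2210;  (δy)² = 196
δS = √(3480) = 59.0
S = 1190.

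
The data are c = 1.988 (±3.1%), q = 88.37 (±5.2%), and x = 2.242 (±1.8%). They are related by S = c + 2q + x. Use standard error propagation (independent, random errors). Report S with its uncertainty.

181.0 ± 9.19

For a sum/difference, combine absolute errors in quadrature:
  (δc)² = 0.00380;  (2·δq)² = 84.5;  (δx)² = 0.00163
δS = √(84.5) = 9.19
S = 181.0.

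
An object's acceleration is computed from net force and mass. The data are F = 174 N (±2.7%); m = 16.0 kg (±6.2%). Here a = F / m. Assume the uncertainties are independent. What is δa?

Each factor contributes (exponent × relative error)² to (δa/a)²:
  (1·δF/F)² = (1×0.0270)² = 0.000729;  (-1·δm/m)² = (-1×0.0620)² = 0.00384
δa/a = √(0.00457) = 0.0676
a = 10.9 m/s^2, so δa = 0.0676 × 10.9 = 0.735 m/s^2.

0.735 m/s^2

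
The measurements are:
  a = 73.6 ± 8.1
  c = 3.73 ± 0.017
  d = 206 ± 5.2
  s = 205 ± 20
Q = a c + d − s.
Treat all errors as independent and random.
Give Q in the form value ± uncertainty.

276 ± 36.6

Let p = a·c = 275. δp/p = √((1·δa/a)² + (1·δc/c)²) = √(0.0121 + 2.08e-05) = 0.110, so δp = 30.2.
Q = p + d − s: δQ = √(δp² + δd² + δs²) = √(914 + 27.0 + 400) = 36.6
Q = 276.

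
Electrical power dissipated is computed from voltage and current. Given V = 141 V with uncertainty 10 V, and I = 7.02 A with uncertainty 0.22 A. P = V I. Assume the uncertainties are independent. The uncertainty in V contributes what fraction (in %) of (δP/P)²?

83.7%

(δP/P)² = (1·δV/V)² + (1·δI/I)²
  V term: (1×0.0709)² = 0.00503
  I term: (1×0.0313)² = 0.000982
Total = 0.00601. Share from V = 0.00503/0.00601 = 0.837.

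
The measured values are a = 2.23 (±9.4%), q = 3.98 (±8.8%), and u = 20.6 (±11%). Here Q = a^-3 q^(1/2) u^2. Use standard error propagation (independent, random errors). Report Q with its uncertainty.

76.3 ± 27.5

Each factor contributes (exponent × relative error)² to (δQ/Q)²:
  (-3·δa/a)² = (-3×0.0940)² = 0.0795;  (½·δq/q)² = (0.5×0.0880)² = 0.00194;  (2·δu/u)² = (2×0.110)² = 0.0484
δQ/Q = √(0.130) = 0.360
Q = 76.3, so δQ = 0.360 × 76.3 = 27.5.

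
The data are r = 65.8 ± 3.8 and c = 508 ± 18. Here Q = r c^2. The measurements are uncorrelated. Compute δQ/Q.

0.0914

Q is a product of powers, so relative uncertainties combine in quadrature:
  (1·δr/r)² = (1×0.0578)² = 0.00334;  (2·δc/c)² = (2×0.0354)² = 0.00502
δQ/Q = √(0.00836) = 0.0914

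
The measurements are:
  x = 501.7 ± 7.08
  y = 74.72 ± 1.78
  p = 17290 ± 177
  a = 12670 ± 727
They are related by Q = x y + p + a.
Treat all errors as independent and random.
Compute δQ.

1280

Let w = x·y = 37490. δw/w = √((1·δx/x)² + (1·δy/y)²) = √(0.000199 + 0.000568) = 0.0277, so δw = 1040.
Q = w + p + a: δQ = √(δw² + δp² + δa²) = √(1.08e+06 + 31300 + 5.29e+05) = 1280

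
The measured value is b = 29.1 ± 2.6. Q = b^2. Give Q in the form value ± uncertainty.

847 ± 151

Each factor contributes (exponent × relative error)² to (δQ/Q)²:
  (2·δb/b)² = (2×0.0893)² = 0.0319
δQ/Q = √(0.0319) = 0.179
Q = 847, so δQ = 0.179 × 847 = 151.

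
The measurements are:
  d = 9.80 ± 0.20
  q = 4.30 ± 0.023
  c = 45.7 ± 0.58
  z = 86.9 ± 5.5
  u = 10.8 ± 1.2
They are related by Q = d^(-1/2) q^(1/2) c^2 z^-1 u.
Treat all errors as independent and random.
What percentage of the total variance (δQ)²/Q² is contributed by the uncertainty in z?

(δQ/Q)² = (−½·δd/d)² + (½·δq/q)² + (2·δc/c)² + (-1·δz/z)² + (1·δu/u)²
  d term: (-0.5×0.0204)² = 0.000104
  q term: (0.5×0.00535)² = 7.15e-06
  c term: (2×0.0127)² = 0.000644
  z term: (-1×0.0633)² = 0.00401
  u term: (1×0.111)² = 0.0123
Total = 0.0171. Share from z = 0.00401/0.0171 = 0.234.

23.4%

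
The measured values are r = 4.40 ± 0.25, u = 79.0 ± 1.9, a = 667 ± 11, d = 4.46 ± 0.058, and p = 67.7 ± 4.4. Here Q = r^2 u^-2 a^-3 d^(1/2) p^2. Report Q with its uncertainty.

For a monomial Q ∝ r^2, u^-2, a^-3, d^(1/2), p^2, fractional errors add in quadrature:
  (2·δr/r)² = (2×0.0568)² = 0.0129;  (-2·δu/u)² = (-2×0.0241)² = 0.00231;  (-3·δa/a)² = (-3×0.0165)² = 0.00245;  (½·δd/d)² = (0.5×0.0130)² = 4.23e-05;  (2·δp/p)² = (2×0.0650)² = 0.0169
δQ/Q = √(0.0346) = 0.186
Q = 1.01e-07, so δQ = 0.186 × 1.01e-07 = 1.88e-08.

(1.01 ± 0.188) × 10^-7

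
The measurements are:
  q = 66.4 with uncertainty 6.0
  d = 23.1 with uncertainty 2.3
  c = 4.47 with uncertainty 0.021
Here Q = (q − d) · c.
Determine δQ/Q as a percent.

14.8%

Let u = q − d = 43.3. δu = √(δq² + δd²) = √(36.0 + 5.29) = 6.43, so δu/u = 0.148.
Q is then a monomial in u, c:
δQ/Q = √((δu/u)² + (1·δc/c)²) = √(0.0220 + 2.21e-05) = 0.148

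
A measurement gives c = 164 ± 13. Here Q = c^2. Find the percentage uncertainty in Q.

Q ∝ c^2, so δQ/Q = |2| · δc/c = 2 × 0.0793 = 0.159.

15.9%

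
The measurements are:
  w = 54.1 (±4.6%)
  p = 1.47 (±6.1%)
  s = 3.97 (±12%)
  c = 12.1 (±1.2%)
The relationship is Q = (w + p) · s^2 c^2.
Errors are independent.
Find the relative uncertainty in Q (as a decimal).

Let u = w + p = 55.6. δu = √(δw² + δp²) = √(6.19 + 0.00804) = 2.49, so δu/u = 0.0448.
Q is then a monomial in u, s, c:
δQ/Q = √((δu/u)² + (2·δs/s)² + (2·δc/c)²) = √(0.00201 + 0.0576 + 0.000576) = 0.245

0.245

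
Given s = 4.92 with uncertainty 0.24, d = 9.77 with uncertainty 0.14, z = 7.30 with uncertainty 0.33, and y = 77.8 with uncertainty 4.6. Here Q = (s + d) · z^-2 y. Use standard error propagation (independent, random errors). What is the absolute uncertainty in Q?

2.35

Let u = s + d = 14.7. δu = √(δs² + δd²) = √(0.0576 + 0.0196) = 0.278, so δu/u = 0.0189.
Q is then a monomial in u, z, y:
δQ/Q = √((δu/u)² + (-2·δz/z)² + (1·δy/y)²) = √(0.000358 + 0.00817 + 0.00350) = 0.110
Q = 21.4, so δQ = 0.110 × 21.4 = 2.35.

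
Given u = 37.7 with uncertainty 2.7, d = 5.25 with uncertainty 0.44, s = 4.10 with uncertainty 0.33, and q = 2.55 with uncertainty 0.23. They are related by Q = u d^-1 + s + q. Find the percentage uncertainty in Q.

6.42%

Let p = u·d^-1 = 7.18. δp/p = √((1·δu/u)² + (-1·δd/d)²) = √(0.00513 + 0.00702) = 0.110, so δp = 0.792.
Q = p + s + q: δQ = √(δp² + δs² + δq²) = √(0.627 + 0.109 + 0.0529) = 0.888
Q = 13.8, so δQ/Q = 0.888/13.8 = 0.0642.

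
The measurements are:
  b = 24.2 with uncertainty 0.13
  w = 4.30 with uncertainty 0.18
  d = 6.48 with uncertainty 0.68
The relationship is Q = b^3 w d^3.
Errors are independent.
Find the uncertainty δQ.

Q is a product of powers, so relative uncertainties combine in quadrature:
  (3·δb/b)² = (3×0.00537)² = 0.000260;  (1·δw/w)² = (1×0.0419)² = 0.00175;  (3·δd/d)² = (3×0.105)² = 0.0991
δQ/Q = √(0.101) = 0.318
Q = 1.66e+07, so δQ = 0.318 × 1.66e+07 = 5.27e+06.

5.27e+06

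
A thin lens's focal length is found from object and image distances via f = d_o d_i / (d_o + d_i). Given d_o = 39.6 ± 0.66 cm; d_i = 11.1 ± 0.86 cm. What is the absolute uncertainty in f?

∂f/∂d_o = (d_i/(d_o+d_i))² = 0.0479;  ∂f/∂d_i = (d_o/(d_o+d_i))² = 0.610
δf = √((∂f/∂d_o · δd_o)² + (∂f/∂d_i · δd_i)²) = √(0.00100 + 0.275) = 0.526 cm

0.526 cm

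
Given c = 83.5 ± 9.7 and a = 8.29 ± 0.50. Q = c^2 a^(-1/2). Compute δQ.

567

For a monomial Q ∝ c^2, a^(-1/2), fractional errors add in quadrature:
  (2·δc/c)² = (2×0.116)² = 0.0540;  (−½·δa/a)² = (-0.5×0.0603)² = 0.000909
δQ/Q = √(0.0549) = 0.234
Q = 2420, so δQ = 0.234 × 2420 = 567.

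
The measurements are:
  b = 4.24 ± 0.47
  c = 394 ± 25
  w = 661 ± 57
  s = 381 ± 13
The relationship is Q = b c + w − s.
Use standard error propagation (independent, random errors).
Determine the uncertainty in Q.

221

Let p = b·c = 1670. δp/p = √((1·δb/b)² + (1·δc/c)²) = √(0.0123 + 0.00403) = 0.128, so δp = 213.
Q = p + w − s: δQ = √(δp² + δw² + δs²) = √(45500 + 3250 + 169) = 221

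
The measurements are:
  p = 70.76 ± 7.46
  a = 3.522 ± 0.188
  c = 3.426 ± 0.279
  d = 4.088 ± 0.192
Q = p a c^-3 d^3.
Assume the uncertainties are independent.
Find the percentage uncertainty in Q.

30.6%

Since Q is a product/quotient, work with relative uncertainties:
  (1·δp/p)² = (1×0.105)² = 0.0111;  (1·δa/a)² = (1×0.0534)² = 0.00285;  (-3·δc/c)² = (-3×0.0814)² = 0.0597;  (3·δd/d)² = (3×0.0470)² = 0.0199
δQ/Q = √(0.0935) = 0.306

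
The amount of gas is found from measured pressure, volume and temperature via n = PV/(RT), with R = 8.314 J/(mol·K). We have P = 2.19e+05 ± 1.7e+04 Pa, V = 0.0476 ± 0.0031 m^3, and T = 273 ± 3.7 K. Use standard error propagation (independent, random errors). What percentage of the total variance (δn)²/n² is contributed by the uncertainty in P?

57.7%

(δn/n)² = (1·δP/P)² + (1·δV/V)² + (-1·δT/T)²
  P term: (1×0.0776)² = 0.00603
  V term: (1×0.0651)² = 0.00424
  T term: (-1×0.0136)² = 0.000184
Total = 0.0105. Share from P = 0.00603/0.0105 = 0.577.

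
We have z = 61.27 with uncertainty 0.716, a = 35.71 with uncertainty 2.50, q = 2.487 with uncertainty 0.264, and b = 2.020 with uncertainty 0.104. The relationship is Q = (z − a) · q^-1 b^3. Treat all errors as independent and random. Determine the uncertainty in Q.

Let u = z − a = 25.56. δu = √(δz² + δa²) = √(0.513 + 6.25) = 2.60, so δu/u = 0.102.
Q is then a monomial in u, q, b:
δQ/Q = √((δu/u)² + (-1·δq/q)² + (3·δb/b)²) = √(0.0104 + 0.0113 + 0.0239) = 0.213
Q = 84.71, so δQ = 0.213 × 84.71 = 18.1.

18.1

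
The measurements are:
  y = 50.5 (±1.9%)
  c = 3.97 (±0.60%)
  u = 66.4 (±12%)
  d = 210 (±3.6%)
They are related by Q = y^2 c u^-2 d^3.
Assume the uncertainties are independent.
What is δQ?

Q is a product of powers, so relative uncertainties combine in quadrature:
  (2·δy/y)² = (2×0.0190)² = 0.00144;  (1·δc/c)² = (1×0.00600)² = 3.6e-05;  (-2·δu/u)² = (-2×0.120)² = 0.0576;  (3·δd/d)² = (3×0.0360)² = 0.0117
δQ/Q = √(0.0707) = 0.266
Q = 2.13e+07, so δQ = 0.266 × 2.13e+07 = 5.66e+06.

5.66e+06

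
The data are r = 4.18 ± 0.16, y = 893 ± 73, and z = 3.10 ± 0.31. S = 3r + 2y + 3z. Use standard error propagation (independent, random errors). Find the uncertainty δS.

146

Sums and differences: (δS)² = Σ (cᵢ δxᵢ)².
  (3·δr)² = 0.230;  (2·δy)² = 21300;  (3·δz)² = 0.865
δS = √(21300) = 146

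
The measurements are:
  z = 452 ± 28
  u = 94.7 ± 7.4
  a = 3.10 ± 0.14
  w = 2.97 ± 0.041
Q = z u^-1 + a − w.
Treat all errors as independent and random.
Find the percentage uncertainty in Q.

Let p = z·u^-1 = 4.77. δp/p = √((1·δz/z)² + (-1·δu/u)²) = √(0.00384 + 0.00611) = 0.0997, so δp = 0.476.
Q = p + a − w: δQ = √(δp² + δa² + δw²) = √(0.227 + 0.0196 + 0.00168) = 0.498
Q = 4.90, so δQ/Q = 0.498/4.90 = 0.102.

10.2%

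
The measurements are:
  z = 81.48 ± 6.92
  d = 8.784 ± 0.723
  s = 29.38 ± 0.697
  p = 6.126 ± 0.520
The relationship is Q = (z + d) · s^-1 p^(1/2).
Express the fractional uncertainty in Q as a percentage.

9.11%

Let u = z + d = 90.26. δu = √(δz² + δd²) = √(47.9 + 0.523) = 6.96, so δu/u = 0.0771.
Q is then a monomial in u, s, p:
δQ/Q = √((δu/u)² + (-1·δs/s)² + (½·δp/p)²) = √(0.00594 + 0.000563 + 0.00180) = 0.0911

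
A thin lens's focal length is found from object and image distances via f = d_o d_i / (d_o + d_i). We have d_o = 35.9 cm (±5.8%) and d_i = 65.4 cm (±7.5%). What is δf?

1.06 cm

∂f/∂d_o = (d_i/(d_o+d_i))² = 0.417;  ∂f/∂d_i = (d_o/(d_o+d_i))² = 0.126
δf = √((∂f/∂d_o · δd_o)² + (∂f/∂d_i · δd_i)²) = √(0.753 + 0.380) = 1.06 cm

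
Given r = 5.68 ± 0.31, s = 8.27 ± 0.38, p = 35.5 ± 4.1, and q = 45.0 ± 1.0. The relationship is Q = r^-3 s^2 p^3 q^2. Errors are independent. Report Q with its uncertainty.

Q is a product of powers, so relative uncertainties combine in quadrature:
  (-3·δr/r)² = (-3×0.0546)² = 0.0268;  (2·δs/s)² = (2×0.0459)² = 0.00845;  (3·δp/p)² = (3×0.115)² = 0.120;  (2·δq/q)² = (2×0.0222)² = 0.00198
δQ/Q = √(0.157) = 0.397
Q = 3.38e+07, so δQ = 0.397 × 3.38e+07 = 1.34e+07.

(3.38 ± 1.34) × 10^7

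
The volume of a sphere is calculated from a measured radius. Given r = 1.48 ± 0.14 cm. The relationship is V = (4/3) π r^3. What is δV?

3.85 cm^3

V ∝ r^3, so δV/V = |3| · δr/r = 3 × 0.0946 = 0.284.
V = 13.6 cm^3, so δV = 0.284 × 13.6 = 3.85 cm^3.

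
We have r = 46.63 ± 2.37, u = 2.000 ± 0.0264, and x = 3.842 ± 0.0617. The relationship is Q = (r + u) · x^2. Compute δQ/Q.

Let w = r + u = 48.63. δw = √(δr² + δu²) = √(5.62 + 0.000697) = 2.37, so δw/w = 0.0487.
Q is then a monomial in w, x:
δQ/Q = √((δw/w)² + (2·δx/x)²) = √(0.00238 + 0.00103) = 0.0584

0.0584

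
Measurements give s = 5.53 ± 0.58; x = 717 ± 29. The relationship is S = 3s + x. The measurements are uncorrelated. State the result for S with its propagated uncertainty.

Each term contributes (cᵢ δxᵢ)² to (δS)²:
  (3·δs)² = 3.03;  (δx)² = 841
δS = √(844) = 29.1
S = 734.

734 ± 29.1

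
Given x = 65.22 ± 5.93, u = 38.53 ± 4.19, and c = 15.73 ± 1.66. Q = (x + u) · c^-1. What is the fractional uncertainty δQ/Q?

Let w = x + u = 103.8. δw = √(δx² + δu²) = √(35.2 + 17.6) = 7.26, so δw/w = 0.0700.
Q is then a monomial in w, c:
δQ/Q = √((δw/w)² + (-1·δc/c)²) = √(0.00490 + 0.0111) = 0.127

0.127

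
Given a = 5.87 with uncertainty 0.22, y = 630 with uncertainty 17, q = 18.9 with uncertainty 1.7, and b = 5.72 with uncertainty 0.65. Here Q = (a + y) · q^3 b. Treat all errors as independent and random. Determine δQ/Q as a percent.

Let u = a + y = 636. δu = √(δa² + δy²) = √(0.0484 + 289) = 17.0, so δu/u = 0.0267.
Q is then a monomial in u, q, b:
δQ/Q = √((δu/u)² + (3·δq/q)² + (1·δb/b)²) = √(0.000715 + 0.0728 + 0.0129) = 0.294

29.4%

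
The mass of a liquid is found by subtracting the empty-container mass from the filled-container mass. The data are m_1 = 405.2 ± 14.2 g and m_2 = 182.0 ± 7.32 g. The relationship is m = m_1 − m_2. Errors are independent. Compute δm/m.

0.0716

For a sum/difference, combine absolute errors in quadrature:
  (δm_1)² = 202;  (δm_2)² = 53.6
δm = √(255) = 16.0 g
m = 223.2 g, so δm/m = 16.0/223.2 = 0.0716.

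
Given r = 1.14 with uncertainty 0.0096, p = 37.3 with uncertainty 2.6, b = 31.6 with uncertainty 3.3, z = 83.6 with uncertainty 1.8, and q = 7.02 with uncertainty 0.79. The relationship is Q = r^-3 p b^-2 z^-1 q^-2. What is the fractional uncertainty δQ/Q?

Relative error in a monomial: (δQ/Q)² = Σ (nᵢ · δxᵢ/xᵢ)².
  (-3·δr/r)² = (-3×0.00842)² = 0.000638;  (1·δp/p)² = (1×0.0697)² = 0.00486;  (-2·δb/b)² = (-2×0.104)² = 0.0436;  (-1·δz/z)² = (-1×0.0215)² = 0.000464;  (-2·δq/q)² = (-2×0.113)² = 0.0507
δQ/Q = √(0.100) = 0.317

0.317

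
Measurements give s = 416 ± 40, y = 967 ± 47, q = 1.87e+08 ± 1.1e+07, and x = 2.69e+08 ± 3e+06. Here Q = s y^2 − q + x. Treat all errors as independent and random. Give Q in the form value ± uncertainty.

Let p = s·y^2 = 3.89e+08. δp/p = √((1·δs/s)² + (2·δy/y)²) = √(0.00925 + 0.00945) = 0.137, so δp = 5.32e+07.
Q = p − q + x: δQ = √(δp² + δq² + δx²) = √(2.83e+15 + 1.21e+14 + 9e+12) = 5.44e+07
Q = 4.71e+08.

(4.71 ± 0.544) × 10^8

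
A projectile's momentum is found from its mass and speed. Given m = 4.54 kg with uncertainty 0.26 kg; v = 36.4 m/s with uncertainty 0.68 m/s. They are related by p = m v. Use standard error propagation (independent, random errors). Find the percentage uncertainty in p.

p is a product of powers, so relative uncertainties combine in quadrature:
  (1·δm/m)² = (1×0.0573)² = 0.00328;  (1·δv/v)² = (1×0.0187)² = 0.000349
δp/p = √(0.00363) = 0.0602

6.02%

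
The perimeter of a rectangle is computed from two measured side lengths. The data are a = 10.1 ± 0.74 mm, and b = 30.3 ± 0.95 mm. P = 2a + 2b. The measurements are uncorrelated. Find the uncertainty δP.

Sums and differences: (δP)² = Σ (cᵢ δxᵢ)².
  (2·δa)² = 2.19;  (2·δb)² = 3.61
δP = √(5.80) = 2.41 mm

2.41 mm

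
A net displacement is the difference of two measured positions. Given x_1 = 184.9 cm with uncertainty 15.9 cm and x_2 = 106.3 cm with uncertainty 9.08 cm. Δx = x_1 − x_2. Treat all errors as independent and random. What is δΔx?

18.3 cm

For a sum/difference, combine absolute errors in quadrature:
  (δx_1)² = 253;  (δx_2)² = 82.4
δΔx = √(335) = 18.3 cm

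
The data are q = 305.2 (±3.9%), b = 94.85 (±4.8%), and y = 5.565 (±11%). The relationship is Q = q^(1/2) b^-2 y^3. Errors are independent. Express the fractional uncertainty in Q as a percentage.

For a monomial Q ∝ q^(1/2), b^-2, y^3, fractional errors add in quadrature:
  (½·δq/q)² = (0.5×0.0390)² = 0.000380;  (-2·δb/b)² = (-2×0.0480)² = 0.00922;  (3·δy/y)² = (3×0.110)² = 0.109
δQ/Q = √(0.118) = 0.344

34.4%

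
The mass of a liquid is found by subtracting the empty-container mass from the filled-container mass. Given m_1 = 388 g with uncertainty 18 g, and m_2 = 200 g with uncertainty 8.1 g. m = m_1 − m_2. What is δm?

19.7 g

m is a linear combination, so absolute uncertainties add in quadrature:
  (δm_1)² = 324;  (δm_2)² = 65.6
δm = √(390) = 19.7 g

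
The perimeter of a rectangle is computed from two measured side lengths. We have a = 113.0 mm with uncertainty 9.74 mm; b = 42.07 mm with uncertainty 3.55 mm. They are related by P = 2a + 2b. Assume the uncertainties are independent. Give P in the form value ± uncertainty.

P is a linear combination, so absolute uncertainties add in quadrature:
  (2·δa)² = 379;  (2·δb)² = 50.4
δP = √(430) = 20.7 mm
P = 310.1 mm.

310.1 ± 20.7 mm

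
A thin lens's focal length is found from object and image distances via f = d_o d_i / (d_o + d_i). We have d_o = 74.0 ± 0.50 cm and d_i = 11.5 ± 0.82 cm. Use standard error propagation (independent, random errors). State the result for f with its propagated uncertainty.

9.95 ± 0.614 cm

∂f/∂d_o = (d_i/(d_o+d_i))² = 0.0181;  ∂f/∂d_i = (d_o/(d_o+d_i))² = 0.749
δf = √((∂f/∂d_o · δd_o)² + (∂f/∂d_i · δd_i)²) = √(8.18e-05 + 0.377) = 0.614 cm
f = 9.95 cm.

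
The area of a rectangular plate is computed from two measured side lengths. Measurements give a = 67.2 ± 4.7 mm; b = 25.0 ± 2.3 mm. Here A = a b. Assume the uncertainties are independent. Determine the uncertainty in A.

Each factor contributes (exponent × relative error)² to (δA/A)²:
  (1·δa/a)² = (1×0.0699)² = 0.00489;  (1·δb/b)² = (1×0.0920)² = 0.00846
δA/A = √(0.0134) = 0.116
A = 1680 mm^2, so δA = 0.116 × 1680 = 194 mm^2.

194 mm^2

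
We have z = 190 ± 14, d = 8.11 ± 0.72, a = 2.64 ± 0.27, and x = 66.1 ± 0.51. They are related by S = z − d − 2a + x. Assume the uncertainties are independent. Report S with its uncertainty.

Sums and differences: (δS)² = Σ (cᵢ δxᵢ)².
  (δz)² = 196;  (δd)² = 0.518;  (2·δa)² = 0.292;  (δx)² = 0.260
δS = √(197) = 14.0
S = 243.

243 ± 14.0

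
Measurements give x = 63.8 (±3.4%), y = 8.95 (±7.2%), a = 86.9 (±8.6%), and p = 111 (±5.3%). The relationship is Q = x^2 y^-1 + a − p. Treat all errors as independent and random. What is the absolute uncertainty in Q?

46.0

Let w = x^2·y^-1 = 455. δw/w = √((2·δx/x)² + (-1·δy/y)²) = √(0.00462 + 0.00518) = 0.0990, so δw = 45.0.
Q = w + a − p: δQ = √(δw² + δa² + δp²) = √(2030 + 55.9 + 34.6) = 46.0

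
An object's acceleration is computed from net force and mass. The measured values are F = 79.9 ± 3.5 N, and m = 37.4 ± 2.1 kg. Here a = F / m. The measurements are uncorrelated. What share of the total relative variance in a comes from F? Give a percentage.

37.8%

(δa/a)² = (1·δF/F)² + (-1·δm/m)²
  F term: (1×0.0438)² = 0.00192
  m term: (-1×0.0561)² = 0.00315
Total = 0.00507. Share from F = 0.00192/0.00507 = 0.378.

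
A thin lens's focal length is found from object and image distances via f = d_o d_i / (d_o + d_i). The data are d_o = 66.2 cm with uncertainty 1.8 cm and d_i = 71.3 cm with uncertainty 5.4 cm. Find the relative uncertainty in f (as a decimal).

∂f/∂d_o = (d_i/(d_o+d_i))² = 0.269;  ∂f/∂d_i = (d_o/(d_o+d_i))² = 0.232
δf = √((∂f/∂d_o · δd_o)² + (∂f/∂d_i · δd_i)²) = √(0.234 + 1.57) = 1.34 cm
f = 34.3 cm, so δf/f = 1.34/34.3 = 0.0391.

0.0391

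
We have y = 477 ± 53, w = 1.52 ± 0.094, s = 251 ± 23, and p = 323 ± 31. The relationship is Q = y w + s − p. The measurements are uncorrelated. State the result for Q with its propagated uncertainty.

653 ± 100.0

Let h = y·w = 725. δh/h = √((1·δy/y)² + (1·δw/w)²) = √(0.0123 + 0.00382) = 0.127, so δh = 92.2.
Q = h + s − p: δQ = √(δh² + δs² + δp²) = √(8500 + 529 + 961) = 100.0
Q = 653.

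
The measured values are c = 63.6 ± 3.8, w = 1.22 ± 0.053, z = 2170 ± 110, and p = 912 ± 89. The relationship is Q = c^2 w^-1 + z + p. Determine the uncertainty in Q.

Let h = c^2·w^-1 = 3320. δh/h = √((2·δc/c)² + (-1·δw/w)²) = √(0.0143 + 0.00189) = 0.127, so δh = 422.
Q = h + z + p: δQ = √(δh² + δz² + δp²) = √(1.78e+05 + 12100 + 7920) = 445

445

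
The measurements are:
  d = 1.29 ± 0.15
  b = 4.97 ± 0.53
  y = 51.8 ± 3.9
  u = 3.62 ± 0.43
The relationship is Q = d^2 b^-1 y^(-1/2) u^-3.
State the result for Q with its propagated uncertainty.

0.000981 ± 0.000432

Relative error in a monomial: (δQ/Q)² = Σ (nᵢ · δxᵢ/xᵢ)².
  (2·δd/d)² = (2×0.116)² = 0.0541;  (-1·δb/b)² = (-1×0.107)² = 0.0114;  (−½·δy/y)² = (-0.5×0.0753)² = 0.00142;  (-3·δu/u)² = (-3×0.119)² = 0.127
δQ/Q = √(0.194) = 0.440
Q = 0.000981, so δQ = 0.440 × 0.000981 = 0.000432.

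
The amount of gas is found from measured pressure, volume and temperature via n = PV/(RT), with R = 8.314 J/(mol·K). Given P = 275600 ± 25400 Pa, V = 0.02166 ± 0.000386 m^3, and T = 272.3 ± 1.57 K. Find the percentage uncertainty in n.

9.40%

Since n is a product/quotient, work with relative uncertainties:
  (1·δP/P)² = (1×0.0922)² = 0.00849;  (1·δV/V)² = (1×0.0178)² = 0.000318;  (-1·δT/T)² = (-1×0.00577)² = 3.32e-05
δn/n = √(0.00884) = 0.0940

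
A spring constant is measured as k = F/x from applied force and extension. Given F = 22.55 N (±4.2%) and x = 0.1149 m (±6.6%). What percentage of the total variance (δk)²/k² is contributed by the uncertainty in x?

(δk/k)² = (1·δF/F)² + (-1·δx/x)²
  F term: (1×0.0420)² = 0.00176
  x term: (-1×0.0660)² = 0.00436
Total = 0.00612. Share from x = 0.00436/0.00612 = 0.712.

71.2%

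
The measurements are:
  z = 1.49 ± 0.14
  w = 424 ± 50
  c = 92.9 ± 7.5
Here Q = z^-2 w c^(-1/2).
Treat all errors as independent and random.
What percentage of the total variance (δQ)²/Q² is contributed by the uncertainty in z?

(δQ/Q)² = (-2·δz/z)² + (1·δw/w)² + (−½·δc/c)²
  z term: (-2×0.0940)² = 0.0353
  w term: (1×0.118)² = 0.0139
  c term: (-0.5×0.0807)² = 0.00163
Total = 0.0508. Share from z = 0.0353/0.0508 = 0.694.

69.4%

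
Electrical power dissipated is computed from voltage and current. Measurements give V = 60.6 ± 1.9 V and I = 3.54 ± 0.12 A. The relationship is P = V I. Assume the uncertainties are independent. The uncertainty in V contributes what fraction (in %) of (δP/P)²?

(δP/P)² = (1·δV/V)² + (1·δI/I)²
  V term: (1×0.0314)² = 0.000983
  I term: (1×0.0339)² = 0.00115
Total = 0.00213. Share from V = 0.000983/0.00213 = 0.461.

46.1%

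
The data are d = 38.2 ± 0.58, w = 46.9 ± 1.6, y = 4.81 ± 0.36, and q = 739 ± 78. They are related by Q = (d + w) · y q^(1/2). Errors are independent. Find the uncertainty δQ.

Let u = d + w = 85.1. δu = √(δd² + δw²) = √(0.336 + 2.56) = 1.70, so δu/u = 0.0200.
Q is then a monomial in u, y, q:
δQ/Q = √((δu/u)² + (1·δy/y)² + (½·δq/q)²) = √(0.000400 + 0.00560 + 0.00279) = 0.0937
Q = 11100, so δQ = 0.0937 × 11100 = 1040.

1040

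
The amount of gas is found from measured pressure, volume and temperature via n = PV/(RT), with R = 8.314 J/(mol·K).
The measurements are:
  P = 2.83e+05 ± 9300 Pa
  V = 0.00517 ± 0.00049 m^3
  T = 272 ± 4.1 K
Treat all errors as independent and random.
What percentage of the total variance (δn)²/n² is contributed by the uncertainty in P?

(δn/n)² = (1·δP/P)² + (1·δV/V)² + (-1·δT/T)²
  P term: (1×0.0329)² = 0.00108
  V term: (1×0.0948)² = 0.00898
  T term: (-1×0.0151)² = 0.000227
Total = 0.0103. Share from P = 0.00108/0.0103 = 0.105.

10.5%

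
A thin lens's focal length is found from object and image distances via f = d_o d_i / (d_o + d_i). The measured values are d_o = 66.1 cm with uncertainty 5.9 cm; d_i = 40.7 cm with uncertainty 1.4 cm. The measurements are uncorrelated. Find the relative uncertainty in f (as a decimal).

0.0401

∂f/∂d_o = (d_i/(d_o+d_i))² = 0.145;  ∂f/∂d_i = (d_o/(d_o+d_i))² = 0.383
δf = √((∂f/∂d_o · δd_o)² + (∂f/∂d_i · δd_i)²) = √(0.734 + 0.288) = 1.01 cm
f = 25.2 cm, so δf/f = 1.01/25.2 = 0.0401.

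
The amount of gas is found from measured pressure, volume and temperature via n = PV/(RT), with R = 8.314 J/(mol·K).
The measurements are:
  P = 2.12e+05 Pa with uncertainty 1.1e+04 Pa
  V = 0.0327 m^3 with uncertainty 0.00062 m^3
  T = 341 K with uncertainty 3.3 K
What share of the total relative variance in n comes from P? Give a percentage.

85.6%

(δn/n)² = (1·δP/P)² + (1·δV/V)² + (-1·δT/T)²
  P term: (1×0.0519)² = 0.00269
  V term: (1×0.0190)² = 0.000359
  T term: (-1×0.00968)² = 9.37e-05
Total = 0.00315. Share from P = 0.00269/0.00315 = 0.856.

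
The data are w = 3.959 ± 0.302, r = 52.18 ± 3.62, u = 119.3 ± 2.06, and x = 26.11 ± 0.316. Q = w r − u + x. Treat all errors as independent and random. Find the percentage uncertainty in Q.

Let p = w·r = 206.6. δp/p = √((1·δw/w)² + (1·δr/r)²) = √(0.00582 + 0.00481) = 0.103, so δp = 21.3.
Q = p − u + x: δQ = √(δp² + δu² + δx²) = √(454 + 4.24 + 0.0999) = 21.4
Q = 113.4, so δQ/Q = 21.4/113.4 = 0.189.

18.9%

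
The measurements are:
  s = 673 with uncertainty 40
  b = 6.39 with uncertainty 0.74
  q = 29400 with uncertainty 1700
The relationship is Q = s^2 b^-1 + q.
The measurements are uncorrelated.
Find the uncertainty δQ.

11900

Let p = s^2·b^-1 = 70900. δp/p = √((2·δs/s)² + (-1·δb/b)²) = √(0.0141 + 0.0134) = 0.166, so δp = 11800.
Q = p + q: δQ = √(δp² + δq²) = √(1.38e+08 + 2.89e+06) = 11900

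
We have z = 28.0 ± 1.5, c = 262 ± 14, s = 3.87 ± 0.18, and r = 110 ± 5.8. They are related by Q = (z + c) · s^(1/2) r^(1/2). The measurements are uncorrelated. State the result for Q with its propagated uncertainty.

5980 ± 359

Let u = z + c = 290. δu = √(δz² + δc²) = √(2.25 + 196) = 14.1, so δu/u = 0.0486.
Q is then a monomial in u, s, r:
δQ/Q = √((δu/u)² + (½·δs/s)² + (½·δr/r)²) = √(0.00236 + 0.000541 + 0.000695) = 0.0599
Q = 5980, so δQ = 0.0599 × 5980 = 359.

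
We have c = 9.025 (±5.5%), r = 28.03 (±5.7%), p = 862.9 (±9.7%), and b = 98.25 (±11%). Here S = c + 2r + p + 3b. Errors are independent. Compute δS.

89.8

Absolute uncertainties add in quadrature for a linear combination:
  (δc)² = 0.246;  (2·δr)² = 10.2;  (δp)² = 7010;  (3·δb)² = 1050
δS = √(8070) = 89.8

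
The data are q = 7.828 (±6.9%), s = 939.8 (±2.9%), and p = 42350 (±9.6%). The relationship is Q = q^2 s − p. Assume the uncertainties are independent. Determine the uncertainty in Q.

Let w = q^2·s = 57590. δw/w = √((2·δq/q)² + (1·δs/s)²) = √(0.0190 + 0.000841) = 0.141, so δw = 8120.
Q = w − p: δQ = √(δw² + δp²) = √(6.59e+07 + 1.65e+07) = 9080

9080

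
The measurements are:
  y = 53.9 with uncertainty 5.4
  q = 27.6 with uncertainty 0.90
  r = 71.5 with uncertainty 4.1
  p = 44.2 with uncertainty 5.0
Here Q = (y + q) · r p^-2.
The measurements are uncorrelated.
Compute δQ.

Let u = y + q = 81.5. δu = √(δy² + δq²) = √(29.2 + 0.810) = 5.47, so δu/u = 0.0672.
Q is then a monomial in u, r, p:
δQ/Q = √((δu/u)² + (1·δr/r)² + (-2·δp/p)²) = √(0.00451 + 0.00329 + 0.0512) = 0.243
Q = 2.98, so δQ = 0.243 × 2.98 = 0.724.

0.724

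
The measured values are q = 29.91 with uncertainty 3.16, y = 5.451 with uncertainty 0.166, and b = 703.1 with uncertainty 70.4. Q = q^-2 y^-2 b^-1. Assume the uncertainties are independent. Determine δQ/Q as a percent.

24.2%

For a monomial Q ∝ q^-2, y^-2, b^-1, fractional errors add in quadrature:
  (-2·δq/q)² = (-2×0.106)² = 0.0446;  (-2·δy/y)² = (-2×0.0305)² = 0.00371;  (-1·δb/b)² = (-1×0.100)² = 0.0100
δQ/Q = √(0.0584) = 0.242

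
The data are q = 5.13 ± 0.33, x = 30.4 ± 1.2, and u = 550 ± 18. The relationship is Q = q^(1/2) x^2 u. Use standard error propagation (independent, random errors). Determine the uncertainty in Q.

1.05e+05

Each factor contributes (exponent × relative error)² to (δQ/Q)²:
  (½·δq/q)² = (0.5×0.0643)² = 0.00103;  (2·δx/x)² = (2×0.0395)² = 0.00623;  (1·δu/u)² = (1×0.0327)² = 0.00107
δQ/Q = √(0.00834) = 0.0913
Q = 1.15e+06, so δQ = 0.0913 × 1.15e+06 = 1.05e+05.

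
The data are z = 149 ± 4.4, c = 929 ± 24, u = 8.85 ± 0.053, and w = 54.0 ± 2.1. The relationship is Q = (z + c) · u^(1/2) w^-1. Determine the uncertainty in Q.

Let h = z + c = 1080. δh = √(δz² + δc²) = √(19.4 + 576) = 24.4, so δh/h = 0.0226.
Q is then a monomial in h, u, w:
δQ/Q = √((δh/h)² + (½·δu/u)² + (-1·δw/w)²) = √(0.000512 + 8.97e-06 + 0.00151) = 0.0451
Q = 59.4, so δQ = 0.0451 × 59.4 = 2.68.

2.68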